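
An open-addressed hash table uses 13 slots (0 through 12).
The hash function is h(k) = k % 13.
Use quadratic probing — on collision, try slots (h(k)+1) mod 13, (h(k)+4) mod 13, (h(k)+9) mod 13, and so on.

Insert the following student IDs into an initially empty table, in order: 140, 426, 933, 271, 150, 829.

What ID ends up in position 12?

Insert 140: h=10, slot 10 empty => index 10.
Insert 426: h=10, slot 10 occupied => index 11.
Insert 933: h=10, slots 10,11 occupied => index 1.
Insert 271: h=11, slot 11 occupied => index 12.
Insert 150: h=7, slot 7 empty => index 7.
Insert 829: h=10, slots 10,11,1 occupied => index 6.
Table: [., 933, ., ., ., ., 829, 150, ., ., 140, 426, 271]

271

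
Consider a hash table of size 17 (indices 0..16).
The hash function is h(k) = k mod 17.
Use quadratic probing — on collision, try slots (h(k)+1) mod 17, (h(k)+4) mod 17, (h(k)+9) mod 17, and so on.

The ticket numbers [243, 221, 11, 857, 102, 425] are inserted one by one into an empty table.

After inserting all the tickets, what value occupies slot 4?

425

243: h=5 → slot 5
221: h=0 → slot 0
11: h=11 → slot 11
857: h=7 → slot 7
102: h=0, probe 0,1 → slot 1
425: h=0, probe 0,1,4 → slot 4
Table: [221, 102, ∅, ∅, 425, 243, ∅, 857, ∅, ∅, ∅, 11, ∅, ∅, ∅, ∅, ∅]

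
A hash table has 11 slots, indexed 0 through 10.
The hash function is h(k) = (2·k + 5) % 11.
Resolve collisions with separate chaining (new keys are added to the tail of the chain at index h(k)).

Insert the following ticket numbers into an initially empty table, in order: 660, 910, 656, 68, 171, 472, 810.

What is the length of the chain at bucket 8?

2

660 -> bucket 5
910 -> bucket 10
656 -> bucket 8
68 -> bucket 9
171 -> bucket 6
472 -> bucket 3
810 -> bucket 8 (collision)
Final buckets:
0: —
1: —
2: —
3: 472
4: —
5: 660
6: 171
7: —
8: 656 -> 810
9: 68
10: 910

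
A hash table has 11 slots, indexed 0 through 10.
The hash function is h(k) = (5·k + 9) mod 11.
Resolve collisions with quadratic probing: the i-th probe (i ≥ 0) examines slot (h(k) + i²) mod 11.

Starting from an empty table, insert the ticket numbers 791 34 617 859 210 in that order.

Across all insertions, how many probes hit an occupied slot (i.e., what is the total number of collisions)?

Insert 791: h=4, slot 4 empty -> index 4.
Insert 34: h=3, slot 3 empty -> index 3.
Insert 617: h=3, slots 3,4 occupied -> index 7.
Insert 859: h=3, slots 3,4,7 occupied -> index 1.
Insert 210: h=3, slots 3,4,7,1 occupied -> index 8.
Table: [_, 859, _, 34, 791, _, _, 617, 210, _, _]

9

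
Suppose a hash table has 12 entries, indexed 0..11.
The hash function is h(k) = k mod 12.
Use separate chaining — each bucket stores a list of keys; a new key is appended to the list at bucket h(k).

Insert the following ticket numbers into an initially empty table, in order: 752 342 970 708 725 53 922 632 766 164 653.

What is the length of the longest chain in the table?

752 → bucket 8
342 → bucket 6
970 → bucket 10
708 → bucket 0
725 → bucket 5
53 → bucket 5 (collision)
922 → bucket 10 (collision)
632 → bucket 8 (collision)
766 → bucket 10 (collision)
164 → bucket 8 (collision)
653 → bucket 5 (collision)
Final buckets:
0: 708
1: .
2: .
3: .
4: .
5: 725 -> 53 -> 653
6: 342
7: .
8: 752 -> 632 -> 164
9: .
10: 970 -> 922 -> 766
11: .

3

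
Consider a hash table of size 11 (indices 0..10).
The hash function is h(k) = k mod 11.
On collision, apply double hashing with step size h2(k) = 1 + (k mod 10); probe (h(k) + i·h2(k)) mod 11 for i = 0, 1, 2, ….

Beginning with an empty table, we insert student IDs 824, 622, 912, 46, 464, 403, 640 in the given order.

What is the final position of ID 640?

Insert 824: h=10, slot 10 empty -> index 10.
Insert 622: h=6, slot 6 empty -> index 6.
Insert 912: h=10, h2=3, slot 10 occupied -> index 2.
Insert 46: h=2, h2=7, slot 2 occupied -> index 9.
Insert 464: h=2, h2=5, slot 2 occupied -> index 7.
Insert 403: h=7, h2=4, slot 7 occupied -> index 0.
Insert 640: h=2, h2=1, slot 2 occupied -> index 3.
Table: [403, _, 912, 640, _, _, 622, 464, _, 46, 824]

3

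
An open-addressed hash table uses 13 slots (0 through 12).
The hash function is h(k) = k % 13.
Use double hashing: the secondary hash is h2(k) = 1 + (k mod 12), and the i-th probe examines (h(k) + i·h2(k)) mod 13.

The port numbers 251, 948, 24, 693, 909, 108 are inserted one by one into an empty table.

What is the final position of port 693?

251 hashes to 4; slot 4 is free → place at 4.
948 hashes to 12; slot 12 is free → place at 12.
24 hashes to 11; slot 11 is free → place at 11.
693 hashes to 4, h2=10; 4 taken → place at 1.
909 hashes to 12, h2=10; 12 taken → place at 9.
108 hashes to 4, h2=1; 4 taken → place at 5.
Table: [∅, 693, ∅, ∅, 251, 108, ∅, ∅, ∅, 909, ∅, 24, 948]

1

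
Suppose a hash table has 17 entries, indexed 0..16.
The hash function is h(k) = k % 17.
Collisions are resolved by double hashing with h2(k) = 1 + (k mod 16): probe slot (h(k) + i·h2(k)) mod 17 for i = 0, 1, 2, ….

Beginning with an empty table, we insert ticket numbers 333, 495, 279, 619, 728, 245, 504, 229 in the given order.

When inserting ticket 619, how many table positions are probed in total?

Insert 333: h=10, slot 10 empty → index 10.
Insert 495: h=2, slot 2 empty → index 2.
Insert 279: h=7, slot 7 empty → index 7.
Insert 619: h=7, h2=12, slots 7,2 occupied → index 14.
Insert 728: h=14, h2=9, slot 14 occupied → index 6.
Insert 245: h=7, h2=6, slot 7 occupied → index 13.
Insert 504: h=11, slot 11 empty → index 11.
Insert 229: h=8, slot 8 empty → index 8.
Table: [-, -, 495, -, -, -, 728, 279, 229, -, 333, 504, -, 245, 619, -, -]

3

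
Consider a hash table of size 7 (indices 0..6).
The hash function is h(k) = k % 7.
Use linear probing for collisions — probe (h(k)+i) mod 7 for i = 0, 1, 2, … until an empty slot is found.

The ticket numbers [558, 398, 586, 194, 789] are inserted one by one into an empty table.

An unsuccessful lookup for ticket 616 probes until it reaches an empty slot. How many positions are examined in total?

4

558 hashes to 5; slot 5 is free → place at 5.
398 hashes to 6; slot 6 is free → place at 6.
586 hashes to 5; 5,6 taken → place at 0.
194 hashes to 5; 5,6,0 taken → place at 1.
789 hashes to 5; 5,6,0,1 taken → place at 2.
Table: [586, 194, 789, —, —, 558, 398]
Lookup 616: h=0, probe 0,1,2,3 → slot 3 empty, not found.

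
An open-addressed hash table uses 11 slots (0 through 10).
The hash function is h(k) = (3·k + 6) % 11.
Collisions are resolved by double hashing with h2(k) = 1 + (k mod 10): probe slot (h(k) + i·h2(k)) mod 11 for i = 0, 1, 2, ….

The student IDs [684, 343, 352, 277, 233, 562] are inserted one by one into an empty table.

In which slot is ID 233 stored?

2

684 hashes to 1; slot 1 is free => place at 1.
343 hashes to 1, h2=4; 1 taken => place at 5.
352 hashes to 6; slot 6 is free => place at 6.
277 hashes to 1, h2=8; 1 taken => place at 9.
233 hashes to 1, h2=4; 1,5,9 taken => place at 2.
562 hashes to 9, h2=3; 9,1 taken => place at 4.
Table: [_, 684, 233, _, 562, 343, 352, _, _, 277, _]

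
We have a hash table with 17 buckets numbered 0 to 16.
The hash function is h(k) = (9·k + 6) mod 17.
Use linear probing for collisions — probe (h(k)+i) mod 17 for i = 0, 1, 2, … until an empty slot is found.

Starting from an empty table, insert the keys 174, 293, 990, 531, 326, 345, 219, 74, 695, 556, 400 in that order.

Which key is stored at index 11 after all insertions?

531

174 hashes to 8; slot 8 is free → place at 8.
293 hashes to 8; 8 taken → place at 9.
990 hashes to 8; 8,9 taken → place at 10.
531 hashes to 8; 8,9,10 taken → place at 11.
326 hashes to 16; slot 16 is free → place at 16.
345 hashes to 0; slot 0 is free → place at 0.
219 hashes to 5; slot 5 is free → place at 5.
74 hashes to 9; 9,10,11 taken → place at 12.
695 hashes to 5; 5 taken → place at 6.
556 hashes to 12; 12 taken → place at 13.
400 hashes to 2; slot 2 is free → place at 2.
Table: [345, ∅, 400, ∅, ∅, 219, 695, ∅, 174, 293, 990, 531, 74, 556, ∅, ∅, 326]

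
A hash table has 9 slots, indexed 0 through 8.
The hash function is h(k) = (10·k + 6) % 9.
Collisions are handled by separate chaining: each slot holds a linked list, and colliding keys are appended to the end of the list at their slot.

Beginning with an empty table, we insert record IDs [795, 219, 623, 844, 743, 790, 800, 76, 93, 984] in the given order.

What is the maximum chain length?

Insert 795: h=0, bucket 0 empty -> new chain.
Insert 219: h=0, bucket 0 nonempty -> append to chain.
Insert 623: h=8, bucket 8 empty -> new chain.
Insert 844: h=4, bucket 4 empty -> new chain.
Insert 743: h=2, bucket 2 empty -> new chain.
Insert 790: h=4, bucket 4 nonempty -> append to chain.
Insert 800: h=5, bucket 5 empty -> new chain.
Insert 76: h=1, bucket 1 empty -> new chain.
Insert 93: h=0, bucket 0 nonempty -> append to chain.
Insert 984: h=0, bucket 0 nonempty -> append to chain.
Final buckets:
0: 795 -> 219 -> 93 -> 984
1: 76
2: 743
3: .
4: 844 -> 790
5: 800
6: .
7: .
8: 623

4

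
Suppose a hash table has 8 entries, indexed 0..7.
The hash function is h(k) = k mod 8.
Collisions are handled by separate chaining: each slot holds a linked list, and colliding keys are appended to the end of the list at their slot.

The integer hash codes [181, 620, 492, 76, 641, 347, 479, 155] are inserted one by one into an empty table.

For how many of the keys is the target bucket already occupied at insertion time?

Insert 181: h=5, bucket 5 empty → new chain.
Insert 620: h=4, bucket 4 empty → new chain.
Insert 492: h=4, bucket 4 nonempty → append to chain.
Insert 76: h=4, bucket 4 nonempty → append to chain.
Insert 641: h=1, bucket 1 empty → new chain.
Insert 347: h=3, bucket 3 empty → new chain.
Insert 479: h=7, bucket 7 empty → new chain.
Insert 155: h=3, bucket 3 nonempty → append to chain.
Final buckets:
0: —
1: 641
2: —
3: 347 -> 155
4: 620 -> 492 -> 76
5: 181
6: —
7: 479

3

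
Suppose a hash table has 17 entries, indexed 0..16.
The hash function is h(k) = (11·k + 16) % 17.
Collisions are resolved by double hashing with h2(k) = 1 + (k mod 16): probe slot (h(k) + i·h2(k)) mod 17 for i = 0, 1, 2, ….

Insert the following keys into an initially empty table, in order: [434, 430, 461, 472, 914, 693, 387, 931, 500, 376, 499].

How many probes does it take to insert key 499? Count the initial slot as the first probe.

2

434: h=13 -> slot 13
430: h=3 -> slot 3
461: h=4 -> slot 4
472: h=6 -> slot 6
914: h=6, h2=3, probe 6,9 -> slot 9
693: h=6, h2=6, probe 6,12 -> slot 12
387: h=6, h2=4, probe 6,10 -> slot 10
931: h=6, h2=4, probe 6,10,14 -> slot 14
500: h=8 -> slot 8
376: h=4, h2=9, probe 4,13,5 -> slot 5
499: h=14, h2=4, probe 14,1 -> slot 1
Table: [., 499, ., 430, 461, 376, 472, ., 500, 914, 387, ., 693, 434, 931, ., .]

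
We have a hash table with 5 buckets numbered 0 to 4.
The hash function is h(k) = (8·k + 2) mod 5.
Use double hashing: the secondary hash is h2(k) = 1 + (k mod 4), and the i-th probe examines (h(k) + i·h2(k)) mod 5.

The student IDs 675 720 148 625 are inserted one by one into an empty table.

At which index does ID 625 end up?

4

Insert 675: h=2, slot 2 empty => index 2.
Insert 720: h=2, h2=1, slot 2 occupied => index 3.
Insert 148: h=1, slot 1 empty => index 1.
Insert 625: h=2, h2=2, slot 2 occupied => index 4.
Table: [—, 148, 675, 720, 625]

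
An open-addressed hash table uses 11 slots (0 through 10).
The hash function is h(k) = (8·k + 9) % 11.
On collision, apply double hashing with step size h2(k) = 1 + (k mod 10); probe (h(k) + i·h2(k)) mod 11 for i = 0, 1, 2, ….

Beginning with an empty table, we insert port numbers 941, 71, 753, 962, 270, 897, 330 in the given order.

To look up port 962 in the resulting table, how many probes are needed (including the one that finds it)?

941 hashes to 2; slot 2 is free => place at 2.
71 hashes to 5; slot 5 is free => place at 5.
753 hashes to 5, h2=4; 5 taken => place at 9.
962 hashes to 5, h2=3; 5 taken => place at 8.
270 hashes to 2, h2=1; 2 taken => place at 3.
897 hashes to 2, h2=8; 2 taken => place at 10.
330 hashes to 9, h2=1; 9,10 taken => place at 0.
Table: [330, _, 941, 270, _, 71, _, _, 962, 753, 897]
Lookup 962: h=5, h2=3, probe 5,8 → found at 8.

2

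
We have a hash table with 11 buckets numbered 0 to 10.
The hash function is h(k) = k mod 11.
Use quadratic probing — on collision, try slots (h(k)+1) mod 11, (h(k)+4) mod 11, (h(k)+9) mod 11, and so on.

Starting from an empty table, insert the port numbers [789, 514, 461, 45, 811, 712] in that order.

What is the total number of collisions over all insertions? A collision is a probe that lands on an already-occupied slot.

789 hashes to 8; slot 8 is free => place at 8.
514 hashes to 8; 8 taken => place at 9.
461 hashes to 10; slot 10 is free => place at 10.
45 hashes to 1; slot 1 is free => place at 1.
811 hashes to 8; 8,9,1 taken => place at 6.
712 hashes to 8; 8,9,1,6 taken => place at 2.
Table: [—, 45, 712, —, —, —, 811, —, 789, 514, 461]

8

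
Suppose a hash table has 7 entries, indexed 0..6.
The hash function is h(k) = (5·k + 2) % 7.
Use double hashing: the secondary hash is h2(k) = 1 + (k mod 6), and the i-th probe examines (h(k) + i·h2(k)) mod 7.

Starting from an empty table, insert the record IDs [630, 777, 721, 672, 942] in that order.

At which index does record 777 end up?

6

630: h=2 → slot 2
777: h=2, h2=4, probe 2,6 → slot 6
721: h=2, h2=2, probe 2,4 → slot 4
672: h=2, h2=1, probe 2,3 → slot 3
942: h=1 → slot 1
Table: [-, 942, 630, 672, 721, -, 777]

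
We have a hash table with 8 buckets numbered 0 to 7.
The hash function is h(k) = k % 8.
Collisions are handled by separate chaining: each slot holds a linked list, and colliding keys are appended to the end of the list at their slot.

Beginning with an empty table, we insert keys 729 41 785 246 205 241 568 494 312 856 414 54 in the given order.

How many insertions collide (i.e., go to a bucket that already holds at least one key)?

8

Insert 729: h=1, bucket 1 empty -> new chain.
Insert 41: h=1, bucket 1 nonempty -> append to chain.
Insert 785: h=1, bucket 1 nonempty -> append to chain.
Insert 246: h=6, bucket 6 empty -> new chain.
Insert 205: h=5, bucket 5 empty -> new chain.
Insert 241: h=1, bucket 1 nonempty -> append to chain.
Insert 568: h=0, bucket 0 empty -> new chain.
Insert 494: h=6, bucket 6 nonempty -> append to chain.
Insert 312: h=0, bucket 0 nonempty -> append to chain.
Insert 856: h=0, bucket 0 nonempty -> append to chain.
Insert 414: h=6, bucket 6 nonempty -> append to chain.
Insert 54: h=6, bucket 6 nonempty -> append to chain.
Final buckets:
0: 568 -> 312 -> 856
1: 729 -> 41 -> 785 -> 241
2: .
3: .
4: .
5: 205
6: 246 -> 494 -> 414 -> 54
7: .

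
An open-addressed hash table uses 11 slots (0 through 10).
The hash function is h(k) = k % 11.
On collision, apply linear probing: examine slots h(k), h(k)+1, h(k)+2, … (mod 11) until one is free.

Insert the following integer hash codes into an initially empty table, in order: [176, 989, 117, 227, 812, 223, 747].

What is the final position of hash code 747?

176: h=0 => slot 0
989: h=10 => slot 10
117: h=7 => slot 7
227: h=7, probe 7,8 => slot 8
812: h=9 => slot 9
223: h=3 => slot 3
747: h=10, probe 10,0,1 => slot 1
Table: [176, 747, _, 223, _, _, _, 117, 227, 812, 989]

1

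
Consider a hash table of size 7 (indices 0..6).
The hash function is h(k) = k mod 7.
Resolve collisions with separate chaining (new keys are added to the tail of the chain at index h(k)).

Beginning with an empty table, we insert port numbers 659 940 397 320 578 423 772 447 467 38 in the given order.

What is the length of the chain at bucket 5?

3

659 -> bucket 1
940 -> bucket 2
397 -> bucket 5
320 -> bucket 5 (collision)
578 -> bucket 4
423 -> bucket 3
772 -> bucket 2 (collision)
447 -> bucket 6
467 -> bucket 5 (collision)
38 -> bucket 3 (collision)
Final buckets:
0: ∅
1: 659
2: 940 -> 772
3: 423 -> 38
4: 578
5: 397 -> 320 -> 467
6: 447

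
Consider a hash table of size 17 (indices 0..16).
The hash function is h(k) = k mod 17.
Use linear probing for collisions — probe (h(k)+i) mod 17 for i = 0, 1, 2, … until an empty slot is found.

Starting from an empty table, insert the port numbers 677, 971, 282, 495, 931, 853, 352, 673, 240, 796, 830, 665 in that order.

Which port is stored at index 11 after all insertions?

673

Insert 677: h=14, slot 14 empty => index 14.
Insert 971: h=2, slot 2 empty => index 2.
Insert 282: h=10, slot 10 empty => index 10.
Insert 495: h=2, slot 2 occupied => index 3.
Insert 931: h=13, slot 13 empty => index 13.
Insert 853: h=3, slot 3 occupied => index 4.
Insert 352: h=12, slot 12 empty => index 12.
Insert 673: h=10, slot 10 occupied => index 11.
Insert 240: h=2, slots 2,3,4 occupied => index 5.
Insert 796: h=14, slot 14 occupied => index 15.
Insert 830: h=14, slots 14,15 occupied => index 16.
Insert 665: h=2, slots 2,3,4,5 occupied => index 6.
Table: [., ., 971, 495, 853, 240, 665, ., ., ., 282, 673, 352, 931, 677, 796, 830]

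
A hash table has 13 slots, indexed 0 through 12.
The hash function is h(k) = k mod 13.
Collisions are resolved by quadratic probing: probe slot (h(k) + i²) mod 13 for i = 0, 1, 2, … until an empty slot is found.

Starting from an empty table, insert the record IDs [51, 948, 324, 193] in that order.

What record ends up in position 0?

948

51 hashes to 12; slot 12 is free => place at 12.
948 hashes to 12; 12 taken => place at 0.
324 hashes to 12; 12,0 taken => place at 3.
193 hashes to 11; slot 11 is free => place at 11.
Table: [948, ., ., 324, ., ., ., ., ., ., ., 193, 51]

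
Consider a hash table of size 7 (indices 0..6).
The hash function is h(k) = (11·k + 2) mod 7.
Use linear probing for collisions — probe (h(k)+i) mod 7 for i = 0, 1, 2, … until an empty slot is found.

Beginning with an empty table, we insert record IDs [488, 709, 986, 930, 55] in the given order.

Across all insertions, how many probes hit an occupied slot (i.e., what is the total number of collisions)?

Insert 488: h=1, slot 1 empty -> index 1.
Insert 709: h=3, slot 3 empty -> index 3.
Insert 986: h=5, slot 5 empty -> index 5.
Insert 930: h=5, slot 5 occupied -> index 6.
Insert 55: h=5, slots 5,6 occupied -> index 0.
Table: [55, 488, -, 709, -, 986, 930]

3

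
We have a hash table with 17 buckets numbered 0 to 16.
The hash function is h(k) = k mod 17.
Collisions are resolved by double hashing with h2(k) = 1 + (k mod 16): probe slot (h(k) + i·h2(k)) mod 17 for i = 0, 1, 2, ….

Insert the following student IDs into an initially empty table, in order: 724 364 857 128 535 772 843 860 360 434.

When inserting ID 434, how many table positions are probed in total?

3

Insert 724: h=10, slot 10 empty → index 10.
Insert 364: h=7, slot 7 empty → index 7.
Insert 857: h=7, h2=10, slot 7 occupied → index 0.
Insert 128: h=9, slot 9 empty → index 9.
Insert 535: h=8, slot 8 empty → index 8.
Insert 772: h=7, h2=5, slot 7 occupied → index 12.
Insert 843: h=10, h2=12, slot 10 occupied → index 5.
Insert 860: h=10, h2=13, slot 10 occupied → index 6.
Insert 360: h=3, slot 3 empty → index 3.
Insert 434: h=9, h2=3, slots 9,12 occupied → index 15.
Table: [857, _, _, 360, _, 843, 860, 364, 535, 128, 724, _, 772, _, _, 434, _]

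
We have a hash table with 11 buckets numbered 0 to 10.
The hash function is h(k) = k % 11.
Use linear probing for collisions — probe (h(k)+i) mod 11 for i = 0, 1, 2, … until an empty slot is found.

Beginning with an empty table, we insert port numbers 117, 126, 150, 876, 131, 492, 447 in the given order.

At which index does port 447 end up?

1

Insert 117: h=7, slot 7 empty -> index 7.
Insert 126: h=5, slot 5 empty -> index 5.
Insert 150: h=7, slot 7 occupied -> index 8.
Insert 876: h=7, slots 7,8 occupied -> index 9.
Insert 131: h=10, slot 10 empty -> index 10.
Insert 492: h=8, slots 8,9,10 occupied -> index 0.
Insert 447: h=7, slots 7,8,9,10,0 occupied -> index 1.
Table: [492, 447, -, -, -, 126, -, 117, 150, 876, 131]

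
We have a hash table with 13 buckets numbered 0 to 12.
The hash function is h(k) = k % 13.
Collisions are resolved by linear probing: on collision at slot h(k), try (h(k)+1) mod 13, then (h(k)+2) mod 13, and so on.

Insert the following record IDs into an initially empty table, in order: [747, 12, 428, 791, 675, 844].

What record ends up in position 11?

791

747: h=6 => slot 6
12: h=12 => slot 12
428: h=12, probe 12,0 => slot 0
791: h=11 => slot 11
675: h=12, probe 12,0,1 => slot 1
844: h=12, probe 12,0,1,2 => slot 2
Table: [428, 675, 844, _, _, _, 747, _, _, _, _, 791, 12]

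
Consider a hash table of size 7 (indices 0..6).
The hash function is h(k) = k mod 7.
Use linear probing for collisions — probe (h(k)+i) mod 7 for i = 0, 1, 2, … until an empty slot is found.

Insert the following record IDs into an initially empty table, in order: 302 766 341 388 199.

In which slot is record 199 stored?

Insert 302: h=1, slot 1 empty => index 1.
Insert 766: h=3, slot 3 empty => index 3.
Insert 341: h=5, slot 5 empty => index 5.
Insert 388: h=3, slot 3 occupied => index 4.
Insert 199: h=3, slots 3,4,5 occupied => index 6.
Table: [-, 302, -, 766, 388, 341, 199]

6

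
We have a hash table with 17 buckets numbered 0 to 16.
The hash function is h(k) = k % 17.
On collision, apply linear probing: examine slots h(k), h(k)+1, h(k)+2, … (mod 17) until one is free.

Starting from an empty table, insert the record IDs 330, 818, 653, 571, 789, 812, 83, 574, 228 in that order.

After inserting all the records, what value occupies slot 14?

574

330 hashes to 7; slot 7 is free → place at 7.
818 hashes to 2; slot 2 is free → place at 2.
653 hashes to 7; 7 taken → place at 8.
571 hashes to 10; slot 10 is free → place at 10.
789 hashes to 7; 7,8 taken → place at 9.
812 hashes to 13; slot 13 is free → place at 13.
83 hashes to 15; slot 15 is free → place at 15.
574 hashes to 13; 13 taken → place at 14.
228 hashes to 7; 7,8,9,10 taken → place at 11.
Table: [-, -, 818, -, -, -, -, 330, 653, 789, 571, 228, -, 812, 574, 83, -]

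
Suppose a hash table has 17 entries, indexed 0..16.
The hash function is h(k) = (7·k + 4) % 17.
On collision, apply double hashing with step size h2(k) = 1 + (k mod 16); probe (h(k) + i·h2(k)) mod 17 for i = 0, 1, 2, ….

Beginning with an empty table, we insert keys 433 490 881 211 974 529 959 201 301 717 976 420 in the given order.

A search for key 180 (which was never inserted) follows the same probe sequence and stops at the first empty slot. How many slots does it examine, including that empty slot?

2

Insert 433: h=9, slot 9 empty => index 9.
Insert 490: h=0, slot 0 empty => index 0.
Insert 881: h=0, h2=2, slot 0 occupied => index 2.
Insert 211: h=2, h2=4, slot 2 occupied => index 6.
Insert 974: h=5, slot 5 empty => index 5.
Insert 529: h=1, slot 1 empty => index 1.
Insert 959: h=2, h2=16, slots 2,1,0 occupied => index 16.
Insert 201: h=0, h2=10, slot 0 occupied => index 10.
Insert 301: h=3, slot 3 empty => index 3.
Insert 717: h=8, slot 8 empty => index 8.
Insert 976: h=2, h2=1, slots 2,3 occupied => index 4.
Insert 420: h=3, h2=5, slots 3,8 occupied => index 13.
Table: [490, 529, 881, 301, 976, 974, 211, ∅, 717, 433, 201, ∅, ∅, 420, ∅, ∅, 959]
Lookup 180: h=6, h2=5, probe 6,11 → slot 11 empty, not found.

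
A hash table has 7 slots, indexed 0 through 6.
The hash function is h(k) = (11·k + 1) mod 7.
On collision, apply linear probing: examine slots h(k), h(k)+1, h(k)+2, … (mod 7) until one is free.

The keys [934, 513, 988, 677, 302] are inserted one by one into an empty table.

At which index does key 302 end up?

934: h=6 -> slot 6
513: h=2 -> slot 2
988: h=5 -> slot 5
677: h=0 -> slot 0
302: h=5, probe 5,6,0,1 -> slot 1
Table: [677, 302, 513, ., ., 988, 934]

1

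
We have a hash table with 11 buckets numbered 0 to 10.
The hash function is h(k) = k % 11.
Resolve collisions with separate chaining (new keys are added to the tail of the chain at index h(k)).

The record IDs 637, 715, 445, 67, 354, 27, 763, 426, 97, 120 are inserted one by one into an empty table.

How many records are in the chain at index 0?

Insert 637: h=10, bucket 10 empty -> new chain.
Insert 715: h=0, bucket 0 empty -> new chain.
Insert 445: h=5, bucket 5 empty -> new chain.
Insert 67: h=1, bucket 1 empty -> new chain.
Insert 354: h=2, bucket 2 empty -> new chain.
Insert 27: h=5, bucket 5 nonempty -> append to chain.
Insert 763: h=4, bucket 4 empty -> new chain.
Insert 426: h=8, bucket 8 empty -> new chain.
Insert 97: h=9, bucket 9 empty -> new chain.
Insert 120: h=10, bucket 10 nonempty -> append to chain.
Final buckets:
0: 715
1: 67
2: 354
3: _
4: 763
5: 445 -> 27
6: _
7: _
8: 426
9: 97
10: 637 -> 120

1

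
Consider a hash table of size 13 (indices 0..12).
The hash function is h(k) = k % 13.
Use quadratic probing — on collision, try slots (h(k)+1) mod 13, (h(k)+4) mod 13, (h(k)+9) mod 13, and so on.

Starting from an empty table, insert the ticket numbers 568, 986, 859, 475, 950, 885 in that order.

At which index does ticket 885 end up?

5

568: h=9 => slot 9
986: h=11 => slot 11
859: h=1 => slot 1
475: h=7 => slot 7
950: h=1, probe 1,2 => slot 2
885: h=1, probe 1,2,5 => slot 5
Table: [., 859, 950, ., ., 885, ., 475, ., 568, ., 986, .]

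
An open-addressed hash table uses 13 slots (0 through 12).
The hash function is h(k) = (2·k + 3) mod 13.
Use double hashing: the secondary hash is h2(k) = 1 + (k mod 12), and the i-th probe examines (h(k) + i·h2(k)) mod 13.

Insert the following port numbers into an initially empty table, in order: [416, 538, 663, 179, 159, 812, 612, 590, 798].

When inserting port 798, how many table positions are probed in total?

3

416: h=3 => slot 3
538: h=0 => slot 0
663: h=3, h2=4, probe 3,7 => slot 7
179: h=10 => slot 10
159: h=9 => slot 9
812: h=2 => slot 2
612: h=5 => slot 5
590: h=0, h2=3, probe 0,3,6 => slot 6
798: h=0, h2=7, probe 0,7,1 => slot 1
Table: [538, 798, 812, 416, _, 612, 590, 663, _, 159, 179, _, _]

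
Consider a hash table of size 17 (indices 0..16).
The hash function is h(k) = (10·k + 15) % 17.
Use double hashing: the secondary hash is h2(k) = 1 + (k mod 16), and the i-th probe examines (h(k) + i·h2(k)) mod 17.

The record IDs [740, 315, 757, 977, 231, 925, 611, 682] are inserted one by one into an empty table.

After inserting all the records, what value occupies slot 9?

757

Insert 740: h=3, slot 3 empty => index 3.
Insert 315: h=3, h2=12, slot 3 occupied => index 15.
Insert 757: h=3, h2=6, slot 3 occupied => index 9.
Insert 977: h=10, slot 10 empty => index 10.
Insert 231: h=13, slot 13 empty => index 13.
Insert 925: h=0, slot 0 empty => index 0.
Insert 611: h=5, slot 5 empty => index 5.
Insert 682: h=1, slot 1 empty => index 1.
Table: [925, 682, —, 740, —, 611, —, —, —, 757, 977, —, —, 231, —, 315, —]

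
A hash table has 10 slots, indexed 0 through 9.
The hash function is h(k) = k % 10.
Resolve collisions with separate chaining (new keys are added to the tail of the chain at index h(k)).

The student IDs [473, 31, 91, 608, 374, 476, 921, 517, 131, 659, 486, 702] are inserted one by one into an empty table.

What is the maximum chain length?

473 -> bucket 3
31 -> bucket 1
91 -> bucket 1 (collision)
608 -> bucket 8
374 -> bucket 4
476 -> bucket 6
921 -> bucket 1 (collision)
517 -> bucket 7
131 -> bucket 1 (collision)
659 -> bucket 9
486 -> bucket 6 (collision)
702 -> bucket 2
Final buckets:
0: —
1: 31 -> 91 -> 921 -> 131
2: 702
3: 473
4: 374
5: —
6: 476 -> 486
7: 517
8: 608
9: 659

4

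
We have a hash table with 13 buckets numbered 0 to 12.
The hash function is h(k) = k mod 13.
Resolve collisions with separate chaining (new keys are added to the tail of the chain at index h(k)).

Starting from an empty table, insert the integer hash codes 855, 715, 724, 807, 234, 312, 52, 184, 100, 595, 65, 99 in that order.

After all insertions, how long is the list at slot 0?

5

Insert 855: h=10, bucket 10 empty -> new chain.
Insert 715: h=0, bucket 0 empty -> new chain.
Insert 724: h=9, bucket 9 empty -> new chain.
Insert 807: h=1, bucket 1 empty -> new chain.
Insert 234: h=0, bucket 0 nonempty -> append to chain.
Insert 312: h=0, bucket 0 nonempty -> append to chain.
Insert 52: h=0, bucket 0 nonempty -> append to chain.
Insert 184: h=2, bucket 2 empty -> new chain.
Insert 100: h=9, bucket 9 nonempty -> append to chain.
Insert 595: h=10, bucket 10 nonempty -> append to chain.
Insert 65: h=0, bucket 0 nonempty -> append to chain.
Insert 99: h=8, bucket 8 empty -> new chain.
Final buckets:
0: 715 -> 234 -> 312 -> 52 -> 65
1: 807
2: 184
3: -
4: -
5: -
6: -
7: -
8: 99
9: 724 -> 100
10: 855 -> 595
11: -
12: -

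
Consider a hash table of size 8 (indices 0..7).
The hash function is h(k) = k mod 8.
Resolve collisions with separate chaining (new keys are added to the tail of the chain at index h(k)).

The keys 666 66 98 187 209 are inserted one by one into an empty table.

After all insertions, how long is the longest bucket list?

3

Insert 666: h=2, bucket 2 empty → new chain.
Insert 66: h=2, bucket 2 nonempty → append to chain.
Insert 98: h=2, bucket 2 nonempty → append to chain.
Insert 187: h=3, bucket 3 empty → new chain.
Insert 209: h=1, bucket 1 empty → new chain.
Final buckets:
0: _
1: 209
2: 666 -> 66 -> 98
3: 187
4: _
5: _
6: _
7: _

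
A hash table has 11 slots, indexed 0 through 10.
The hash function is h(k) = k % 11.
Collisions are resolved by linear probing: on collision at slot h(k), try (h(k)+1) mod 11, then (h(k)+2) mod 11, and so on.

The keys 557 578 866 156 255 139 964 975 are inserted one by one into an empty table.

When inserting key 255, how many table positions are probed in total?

2

557 hashes to 7; slot 7 is free => place at 7.
578 hashes to 6; slot 6 is free => place at 6.
866 hashes to 8; slot 8 is free => place at 8.
156 hashes to 2; slot 2 is free => place at 2.
255 hashes to 2; 2 taken => place at 3.
139 hashes to 7; 7,8 taken => place at 9.
964 hashes to 7; 7,8,9 taken => place at 10.
975 hashes to 7; 7,8,9,10 taken => place at 0.
Table: [975, —, 156, 255, —, —, 578, 557, 866, 139, 964]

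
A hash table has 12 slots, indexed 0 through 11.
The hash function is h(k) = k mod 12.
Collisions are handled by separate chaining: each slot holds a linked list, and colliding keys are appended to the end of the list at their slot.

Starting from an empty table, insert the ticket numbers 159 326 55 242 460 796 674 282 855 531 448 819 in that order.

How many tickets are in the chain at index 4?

159 → bucket 3
326 → bucket 2
55 → bucket 7
242 → bucket 2 (collision)
460 → bucket 4
796 → bucket 4 (collision)
674 → bucket 2 (collision)
282 → bucket 6
855 → bucket 3 (collision)
531 → bucket 3 (collision)
448 → bucket 4 (collision)
819 → bucket 3 (collision)
Final buckets:
0: .
1: .
2: 326 -> 242 -> 674
3: 159 -> 855 -> 531 -> 819
4: 460 -> 796 -> 448
5: .
6: 282
7: 55
8: .
9: .
10: .
11: .

3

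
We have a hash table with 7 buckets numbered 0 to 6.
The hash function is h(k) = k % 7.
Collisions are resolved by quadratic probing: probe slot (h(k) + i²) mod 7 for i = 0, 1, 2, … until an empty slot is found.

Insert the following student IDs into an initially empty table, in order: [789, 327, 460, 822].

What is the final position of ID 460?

Insert 789: h=5, slot 5 empty -> index 5.
Insert 327: h=5, slot 5 occupied -> index 6.
Insert 460: h=5, slots 5,6 occupied -> index 2.
Insert 822: h=3, slot 3 empty -> index 3.
Table: [., ., 460, 822, ., 789, 327]

2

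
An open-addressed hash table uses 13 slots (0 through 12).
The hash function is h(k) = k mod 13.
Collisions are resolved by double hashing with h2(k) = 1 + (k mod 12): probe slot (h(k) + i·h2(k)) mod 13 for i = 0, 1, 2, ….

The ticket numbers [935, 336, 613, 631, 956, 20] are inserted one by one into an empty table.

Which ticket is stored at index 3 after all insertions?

935 hashes to 12; slot 12 is free => place at 12.
336 hashes to 11; slot 11 is free => place at 11.
613 hashes to 2; slot 2 is free => place at 2.
631 hashes to 7; slot 7 is free => place at 7.
956 hashes to 7, h2=9; 7 taken => place at 3.
20 hashes to 7, h2=9; 7,3,12 taken => place at 8.
Table: [-, -, 613, 956, -, -, -, 631, 20, -, -, 336, 935]

956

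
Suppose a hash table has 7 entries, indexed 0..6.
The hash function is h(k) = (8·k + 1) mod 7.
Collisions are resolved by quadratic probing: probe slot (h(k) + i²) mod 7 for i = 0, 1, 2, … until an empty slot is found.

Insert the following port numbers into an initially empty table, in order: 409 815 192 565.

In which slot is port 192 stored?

1

409: h=4 -> slot 4
815: h=4, probe 4,5 -> slot 5
192: h=4, probe 4,5,1 -> slot 1
565: h=6 -> slot 6
Table: [—, 192, —, —, 409, 815, 565]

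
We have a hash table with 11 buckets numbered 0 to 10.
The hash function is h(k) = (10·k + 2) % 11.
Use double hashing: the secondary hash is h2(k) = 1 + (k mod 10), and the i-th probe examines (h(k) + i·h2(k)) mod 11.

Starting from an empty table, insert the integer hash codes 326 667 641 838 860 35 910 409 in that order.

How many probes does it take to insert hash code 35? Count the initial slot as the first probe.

326 hashes to 6; slot 6 is free -> place at 6.
667 hashes to 6, h2=8; 6 taken -> place at 3.
641 hashes to 10; slot 10 is free -> place at 10.
838 hashes to 0; slot 0 is free -> place at 0.
860 hashes to 0, h2=1; 0 taken -> place at 1.
35 hashes to 0, h2=6; 0,6,1 taken -> place at 7.
910 hashes to 5; slot 5 is free -> place at 5.
409 hashes to 0, h2=10; 0,10 taken -> place at 9.
Table: [838, 860, ∅, 667, ∅, 910, 326, 35, ∅, 409, 641]

4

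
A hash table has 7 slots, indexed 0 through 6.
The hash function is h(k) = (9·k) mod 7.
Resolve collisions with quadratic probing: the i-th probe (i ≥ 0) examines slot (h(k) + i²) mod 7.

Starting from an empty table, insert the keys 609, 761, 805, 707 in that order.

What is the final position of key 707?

609 hashes to 0; slot 0 is free -> place at 0.
761 hashes to 3; slot 3 is free -> place at 3.
805 hashes to 0; 0 taken -> place at 1.
707 hashes to 0; 0,1 taken -> place at 4.
Table: [609, 805, _, 761, 707, _, _]

4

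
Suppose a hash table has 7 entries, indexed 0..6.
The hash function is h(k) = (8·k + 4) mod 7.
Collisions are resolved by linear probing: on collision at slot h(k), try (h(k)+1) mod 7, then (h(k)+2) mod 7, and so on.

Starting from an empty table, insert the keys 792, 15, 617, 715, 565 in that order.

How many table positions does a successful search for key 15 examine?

2

792: h=5 → slot 5
15: h=5, probe 5,6 → slot 6
617: h=5, probe 5,6,0 → slot 0
715: h=5, probe 5,6,0,1 → slot 1
565: h=2 → slot 2
Table: [617, 715, 565, ∅, ∅, 792, 15]
Lookup 15: h=5, probe 5,6 → found at 6.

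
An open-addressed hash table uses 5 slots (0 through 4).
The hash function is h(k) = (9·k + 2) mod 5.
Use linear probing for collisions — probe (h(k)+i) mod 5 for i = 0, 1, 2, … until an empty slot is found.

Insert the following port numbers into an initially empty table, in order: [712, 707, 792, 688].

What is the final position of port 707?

1

712 hashes to 0; slot 0 is free → place at 0.
707 hashes to 0; 0 taken → place at 1.
792 hashes to 0; 0,1 taken → place at 2.
688 hashes to 4; slot 4 is free → place at 4.
Table: [712, 707, 792, —, 688]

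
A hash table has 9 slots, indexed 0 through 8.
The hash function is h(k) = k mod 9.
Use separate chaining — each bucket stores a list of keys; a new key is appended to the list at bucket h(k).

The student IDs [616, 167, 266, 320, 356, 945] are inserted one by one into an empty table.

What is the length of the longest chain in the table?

Insert 616: h=4, bucket 4 empty → new chain.
Insert 167: h=5, bucket 5 empty → new chain.
Insert 266: h=5, bucket 5 nonempty → append to chain.
Insert 320: h=5, bucket 5 nonempty → append to chain.
Insert 356: h=5, bucket 5 nonempty → append to chain.
Insert 945: h=0, bucket 0 empty → new chain.
Final buckets:
0: 945
1: -
2: -
3: -
4: 616
5: 167 -> 266 -> 320 -> 356
6: -
7: -
8: -

4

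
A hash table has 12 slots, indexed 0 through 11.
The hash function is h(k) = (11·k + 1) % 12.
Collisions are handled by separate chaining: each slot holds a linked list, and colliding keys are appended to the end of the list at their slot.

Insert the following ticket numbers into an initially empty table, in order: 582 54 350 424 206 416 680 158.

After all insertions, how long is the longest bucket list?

Insert 582: h=7, bucket 7 empty -> new chain.
Insert 54: h=7, bucket 7 nonempty -> append to chain.
Insert 350: h=11, bucket 11 empty -> new chain.
Insert 424: h=9, bucket 9 empty -> new chain.
Insert 206: h=11, bucket 11 nonempty -> append to chain.
Insert 416: h=5, bucket 5 empty -> new chain.
Insert 680: h=5, bucket 5 nonempty -> append to chain.
Insert 158: h=11, bucket 11 nonempty -> append to chain.
Final buckets:
0: .
1: .
2: .
3: .
4: .
5: 416 -> 680
6: .
7: 582 -> 54
8: .
9: 424
10: .
11: 350 -> 206 -> 158

3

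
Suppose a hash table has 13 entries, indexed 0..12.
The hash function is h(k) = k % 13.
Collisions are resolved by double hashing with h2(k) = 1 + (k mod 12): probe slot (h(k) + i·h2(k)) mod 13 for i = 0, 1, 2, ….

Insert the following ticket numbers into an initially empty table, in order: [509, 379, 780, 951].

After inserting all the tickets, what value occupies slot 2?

509

Insert 509: h=2, slot 2 empty => index 2.
Insert 379: h=2, h2=8, slot 2 occupied => index 10.
Insert 780: h=0, slot 0 empty => index 0.
Insert 951: h=2, h2=4, slot 2 occupied => index 6.
Table: [780, _, 509, _, _, _, 951, _, _, _, 379, _, _]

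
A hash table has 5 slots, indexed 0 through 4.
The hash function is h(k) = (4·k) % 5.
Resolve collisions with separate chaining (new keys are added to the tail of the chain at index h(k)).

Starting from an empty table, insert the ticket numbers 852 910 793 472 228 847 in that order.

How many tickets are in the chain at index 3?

Insert 852: h=3, bucket 3 empty → new chain.
Insert 910: h=0, bucket 0 empty → new chain.
Insert 793: h=2, bucket 2 empty → new chain.
Insert 472: h=3, bucket 3 nonempty → append to chain.
Insert 228: h=2, bucket 2 nonempty → append to chain.
Insert 847: h=3, bucket 3 nonempty → append to chain.
Final buckets:
0: 910
1: ∅
2: 793 -> 228
3: 852 -> 472 -> 847
4: ∅

3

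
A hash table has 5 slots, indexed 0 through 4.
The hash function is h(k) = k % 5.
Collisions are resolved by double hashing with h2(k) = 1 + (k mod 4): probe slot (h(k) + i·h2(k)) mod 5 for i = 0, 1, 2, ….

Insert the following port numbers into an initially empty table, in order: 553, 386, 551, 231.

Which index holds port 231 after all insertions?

4

Insert 553: h=3, slot 3 empty => index 3.
Insert 386: h=1, slot 1 empty => index 1.
Insert 551: h=1, h2=4, slot 1 occupied => index 0.
Insert 231: h=1, h2=4, slots 1,0 occupied => index 4.
Table: [551, 386, -, 553, 231]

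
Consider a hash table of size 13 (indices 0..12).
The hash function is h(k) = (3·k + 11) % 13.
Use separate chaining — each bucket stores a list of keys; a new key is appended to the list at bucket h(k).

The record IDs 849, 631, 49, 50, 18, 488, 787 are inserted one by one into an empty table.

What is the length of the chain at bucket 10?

Insert 849: h=10, bucket 10 empty → new chain.
Insert 631: h=6, bucket 6 empty → new chain.
Insert 49: h=2, bucket 2 empty → new chain.
Insert 50: h=5, bucket 5 empty → new chain.
Insert 18: h=0, bucket 0 empty → new chain.
Insert 488: h=6, bucket 6 nonempty → append to chain.
Insert 787: h=6, bucket 6 nonempty → append to chain.
Final buckets:
0: 18
1: _
2: 49
3: _
4: _
5: 50
6: 631 -> 488 -> 787
7: _
8: _
9: _
10: 849
11: _
12: _

1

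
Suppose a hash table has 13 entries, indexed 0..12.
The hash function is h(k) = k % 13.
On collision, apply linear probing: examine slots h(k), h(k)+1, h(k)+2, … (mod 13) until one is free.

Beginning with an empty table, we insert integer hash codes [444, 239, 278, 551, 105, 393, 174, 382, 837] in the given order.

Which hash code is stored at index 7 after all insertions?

551

444 hashes to 2; slot 2 is free => place at 2.
239 hashes to 5; slot 5 is free => place at 5.
278 hashes to 5; 5 taken => place at 6.
551 hashes to 5; 5,6 taken => place at 7.
105 hashes to 1; slot 1 is free => place at 1.
393 hashes to 3; slot 3 is free => place at 3.
174 hashes to 5; 5,6,7 taken => place at 8.
382 hashes to 5; 5,6,7,8 taken => place at 9.
837 hashes to 5; 5,6,7,8,9 taken => place at 10.
Table: [—, 105, 444, 393, —, 239, 278, 551, 174, 382, 837, —, —]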